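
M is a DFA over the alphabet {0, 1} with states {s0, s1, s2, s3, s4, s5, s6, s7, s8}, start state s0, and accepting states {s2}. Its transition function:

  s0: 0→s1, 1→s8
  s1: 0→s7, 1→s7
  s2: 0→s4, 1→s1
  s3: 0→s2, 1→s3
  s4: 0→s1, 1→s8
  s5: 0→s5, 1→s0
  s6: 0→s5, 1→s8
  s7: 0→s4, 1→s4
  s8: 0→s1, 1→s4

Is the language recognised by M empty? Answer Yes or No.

Yes

The states reachable from the start state are {s0, s1, s4, s7, s8}.
None of the accepting states {s2} is reachable, so no string is accepted and L(M) = ∅.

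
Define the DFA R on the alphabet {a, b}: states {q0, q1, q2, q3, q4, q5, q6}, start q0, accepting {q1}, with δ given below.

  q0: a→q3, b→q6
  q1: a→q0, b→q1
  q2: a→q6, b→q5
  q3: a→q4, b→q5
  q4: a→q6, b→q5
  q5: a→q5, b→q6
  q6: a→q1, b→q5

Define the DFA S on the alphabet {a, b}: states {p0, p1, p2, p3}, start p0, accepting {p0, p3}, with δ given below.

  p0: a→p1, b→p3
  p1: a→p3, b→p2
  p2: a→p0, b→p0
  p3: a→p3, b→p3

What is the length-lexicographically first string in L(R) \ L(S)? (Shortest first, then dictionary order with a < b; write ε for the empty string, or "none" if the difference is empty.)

The string abba is accepted by R but not by S.
No shorter string lies in the difference, and abba is the lexicographically first length-4 string in L(R) \ L(S).

abba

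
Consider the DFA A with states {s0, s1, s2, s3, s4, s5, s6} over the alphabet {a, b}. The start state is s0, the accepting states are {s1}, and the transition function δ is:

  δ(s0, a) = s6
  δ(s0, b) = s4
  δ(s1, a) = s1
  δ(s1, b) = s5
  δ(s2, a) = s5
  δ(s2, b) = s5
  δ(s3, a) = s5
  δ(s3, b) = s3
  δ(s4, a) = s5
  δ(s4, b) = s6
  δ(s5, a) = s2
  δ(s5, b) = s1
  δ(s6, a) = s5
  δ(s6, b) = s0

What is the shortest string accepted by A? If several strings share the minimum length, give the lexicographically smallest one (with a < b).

A breadth-first search from s0 reaches an accepting state first via the path s0 → s6 → s5 → s1 on input aab.
No string of length < 3 is accepted (BFS exhausts all shorter strings without reaching an accepting state), and aab is the lexicographically least accepting string of length 3.

aab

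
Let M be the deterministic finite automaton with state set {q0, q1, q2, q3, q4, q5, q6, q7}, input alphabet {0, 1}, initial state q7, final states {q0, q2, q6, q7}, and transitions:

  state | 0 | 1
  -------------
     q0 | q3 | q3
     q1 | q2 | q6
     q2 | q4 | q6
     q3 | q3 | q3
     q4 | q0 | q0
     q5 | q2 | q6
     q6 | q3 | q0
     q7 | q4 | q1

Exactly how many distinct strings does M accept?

10

The useful subgraph on states {q0, q1, q2, q4, q6, q7} is acyclic, so L(M) is finite; the longest accepting path visits 5 useful states, giving maximum string length 4.
Counting accepting paths from q7 by length: 1 of length 0, 4 of length 2, 2 of length 3, 3 of length 4. Total 10.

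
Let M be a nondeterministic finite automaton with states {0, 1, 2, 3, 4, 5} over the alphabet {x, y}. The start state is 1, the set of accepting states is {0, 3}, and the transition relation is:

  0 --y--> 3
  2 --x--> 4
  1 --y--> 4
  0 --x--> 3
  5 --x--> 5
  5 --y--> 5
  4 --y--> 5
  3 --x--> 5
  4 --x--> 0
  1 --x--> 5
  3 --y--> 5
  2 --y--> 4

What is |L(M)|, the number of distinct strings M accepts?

The useful subgraph on states {0, 1, 3, 4} is acyclic, so L(M) is finite; the longest accepting path visits 4 useful states, giving maximum string length 3.
Counting accepting paths from 1 by length: 1 of length 2, 2 of length 3. Total 3.

3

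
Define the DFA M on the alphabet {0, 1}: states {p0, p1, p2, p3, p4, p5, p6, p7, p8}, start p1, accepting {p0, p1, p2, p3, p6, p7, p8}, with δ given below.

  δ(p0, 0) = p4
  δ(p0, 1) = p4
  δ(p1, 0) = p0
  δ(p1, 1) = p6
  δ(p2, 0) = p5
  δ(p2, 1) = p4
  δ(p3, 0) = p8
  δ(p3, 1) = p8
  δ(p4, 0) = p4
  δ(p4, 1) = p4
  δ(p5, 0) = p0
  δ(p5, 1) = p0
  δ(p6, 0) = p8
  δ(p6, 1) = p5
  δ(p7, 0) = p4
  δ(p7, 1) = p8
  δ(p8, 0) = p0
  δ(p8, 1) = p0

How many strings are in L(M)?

8

The useful subgraph on states {p0, p1, p5, p6, p8} is acyclic, so L(M) is finite; the longest accepting path visits 4 useful states, giving maximum string length 3.
Counting accepting paths from p1 by length: 1 of length 0, 2 of length 1, 1 of length 2, 4 of length 3. Total 8.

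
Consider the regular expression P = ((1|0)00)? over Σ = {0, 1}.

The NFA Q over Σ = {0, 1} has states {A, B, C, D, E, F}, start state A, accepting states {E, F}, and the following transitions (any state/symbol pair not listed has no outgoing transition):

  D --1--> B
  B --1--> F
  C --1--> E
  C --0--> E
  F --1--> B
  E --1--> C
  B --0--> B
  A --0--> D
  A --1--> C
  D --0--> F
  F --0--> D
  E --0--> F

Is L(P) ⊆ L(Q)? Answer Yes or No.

The empty string ε is in L(P) but not in L(Q).
So L(P) ⊄ L(Q).

No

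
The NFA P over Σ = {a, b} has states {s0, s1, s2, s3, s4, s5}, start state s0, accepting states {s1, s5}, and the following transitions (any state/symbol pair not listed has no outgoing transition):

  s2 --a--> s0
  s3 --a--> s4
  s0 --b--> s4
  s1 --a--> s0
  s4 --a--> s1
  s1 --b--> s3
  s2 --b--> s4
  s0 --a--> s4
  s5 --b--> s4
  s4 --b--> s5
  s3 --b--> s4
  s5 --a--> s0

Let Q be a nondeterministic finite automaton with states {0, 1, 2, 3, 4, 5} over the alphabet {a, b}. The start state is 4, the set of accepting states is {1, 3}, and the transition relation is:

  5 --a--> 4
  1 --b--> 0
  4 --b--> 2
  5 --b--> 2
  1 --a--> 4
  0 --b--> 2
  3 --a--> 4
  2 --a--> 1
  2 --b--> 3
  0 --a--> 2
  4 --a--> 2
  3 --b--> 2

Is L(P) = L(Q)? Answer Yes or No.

Exploring the product automaton P × Q from the start pair (s0, 4), following both machines on each input symbol, reaches 5 state pairs: (s0, 4), (s4, 2), (s1, 1), (s5, 3), (s3, 0).
P accepts in {s1, s5} and Q accepts in {1, 3}. In every reachable pair the two components are either both accepting — (s1, 1), (s5, 3) — or both non-accepting, so no string is accepted by exactly one of the machines: L(P) \ L(Q) and L(Q) \ L(P) are both empty.
Hence every string is accepted by P iff it is accepted by Q, and the two languages coincide.

Yes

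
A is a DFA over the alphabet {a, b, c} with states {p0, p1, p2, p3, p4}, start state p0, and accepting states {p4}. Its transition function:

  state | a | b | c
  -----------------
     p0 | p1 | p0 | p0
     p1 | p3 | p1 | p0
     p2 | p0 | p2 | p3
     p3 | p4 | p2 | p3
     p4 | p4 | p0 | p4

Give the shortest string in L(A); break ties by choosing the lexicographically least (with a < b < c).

A breadth-first search from p0 reaches an accepting state first via the path p0 → p1 → p3 → p4 on input aaa.
No string of length < 3 is accepted (BFS exhausts all shorter strings without reaching an accepting state), and aaa is the lexicographically least accepting string of length 3.

aaa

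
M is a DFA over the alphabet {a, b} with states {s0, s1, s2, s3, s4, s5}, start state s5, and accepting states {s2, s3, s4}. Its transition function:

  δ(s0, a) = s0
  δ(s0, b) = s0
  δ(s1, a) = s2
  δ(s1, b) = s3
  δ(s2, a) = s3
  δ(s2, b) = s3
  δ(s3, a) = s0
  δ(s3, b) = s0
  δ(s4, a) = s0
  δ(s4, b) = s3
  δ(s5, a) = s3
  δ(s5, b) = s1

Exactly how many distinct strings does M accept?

5

The useful subgraph on states {s1, s2, s3, s5} is acyclic, so L(M) is finite; the longest accepting path visits 4 useful states, giving maximum string length 3.
Counting accepting paths from s5 by length: 1 of length 1, 2 of length 2, 2 of length 3. Total 5.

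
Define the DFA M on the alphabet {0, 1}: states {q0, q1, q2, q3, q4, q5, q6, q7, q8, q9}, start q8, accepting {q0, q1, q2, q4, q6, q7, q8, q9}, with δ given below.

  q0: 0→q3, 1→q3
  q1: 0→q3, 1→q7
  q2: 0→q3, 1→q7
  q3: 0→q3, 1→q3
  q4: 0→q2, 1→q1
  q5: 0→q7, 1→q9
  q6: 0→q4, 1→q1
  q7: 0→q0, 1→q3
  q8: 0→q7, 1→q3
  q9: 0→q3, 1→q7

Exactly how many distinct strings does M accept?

The useful subgraph on states {q0, q7, q8} is acyclic, so L(M) is finite; the longest accepting path visits 3 useful states, giving maximum string length 2.
Counting accepting paths from q8 by length: 1 of length 0, 1 of length 1, 1 of length 2. Total 3.

3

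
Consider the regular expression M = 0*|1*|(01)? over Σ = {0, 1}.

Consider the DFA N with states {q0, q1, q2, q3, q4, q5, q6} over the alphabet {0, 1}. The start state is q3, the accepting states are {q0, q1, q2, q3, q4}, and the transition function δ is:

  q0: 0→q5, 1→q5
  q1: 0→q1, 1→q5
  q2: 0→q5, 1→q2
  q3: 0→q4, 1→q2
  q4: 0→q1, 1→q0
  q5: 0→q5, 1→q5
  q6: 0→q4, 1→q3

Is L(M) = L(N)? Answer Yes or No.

Converting the expression M to a DFA (subset construction, then merging equivalent states) gives the minimal DFA with states {m0, m1, m2, m3, m4, m5}, start state m0, accepting states {m0, m1, m2, m3, m4} and transitions m0: 0→m1, 1→m2; m1: 0→m3, 1→m4; m2: 0→m5, 1→m2; m3: 0→m3, 1→m5; m4: 0→m5, 1→m5; m5: 0→m5, 1→m5.
Exploring the product automaton M × N from the start pair (m0, q3), following both machines on each input symbol, reaches 6 state pairs: (m0, q3), (m1, q4), (m2, q2), (m3, q1), (m4, q0), (m5, q5).
M accepts in {m0, m1, m2, m3, m4} and N accepts in {q0, q1, q2, q3, q4}. In every reachable pair the two components are either both accepting — (m0, q3), (m1, q4), (m2, q2), (m3, q1), (m4, q0) — or both non-accepting, so no string is accepted by exactly one of the machines: L(M) \ L(N) and L(N) \ L(M) are both empty.
Hence every string is accepted by M iff it is accepted by N, and the two languages coincide.

Yes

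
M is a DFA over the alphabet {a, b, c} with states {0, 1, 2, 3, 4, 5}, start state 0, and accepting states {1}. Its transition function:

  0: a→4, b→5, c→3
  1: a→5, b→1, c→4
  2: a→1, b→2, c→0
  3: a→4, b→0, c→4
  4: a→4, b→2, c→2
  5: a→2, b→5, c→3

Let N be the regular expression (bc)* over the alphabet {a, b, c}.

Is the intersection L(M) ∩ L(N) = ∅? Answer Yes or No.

Yes

Converting the expression N to a DFA (subset construction, then merging equivalent states) gives the minimal DFA with states {n0, n1, n2}, start state n0, accepting states {n0} and transitions n0: a→n1, b→n2, c→n1; n1: a→n1, b→n1, c→n1; n2: a→n1, b→n1, c→n0.
Exploring the product automaton M × N from the start pair (0, n0), following both machines on each input symbol, reaches 10 state pairs: (0, n0), (4, n1), (5, n2), (3, n1), (2, n1), (5, n1), (3, n0), (0, n1), (1, n1), (0, n2).
M accepts in {1} and N accepts in {n0}; no reachable pair has both components accepting, so no string drives both machines to acceptance simultaneously and L(M) ∩ L(N) = ∅.
So no string is accepted by both, and the intersection is empty.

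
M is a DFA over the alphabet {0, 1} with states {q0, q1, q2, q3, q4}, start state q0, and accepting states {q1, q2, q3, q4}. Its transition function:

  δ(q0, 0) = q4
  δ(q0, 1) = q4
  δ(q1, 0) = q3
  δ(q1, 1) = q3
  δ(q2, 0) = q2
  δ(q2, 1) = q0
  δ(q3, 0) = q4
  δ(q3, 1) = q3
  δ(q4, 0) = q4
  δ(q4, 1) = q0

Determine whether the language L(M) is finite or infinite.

infinite

State q0 is reachable from the start and can reach an accepting state, and it lies on the cycle q0 → q4 → q0.
Traversing that cycle any number of times yields accepted strings of unbounded length, so the language is infinite.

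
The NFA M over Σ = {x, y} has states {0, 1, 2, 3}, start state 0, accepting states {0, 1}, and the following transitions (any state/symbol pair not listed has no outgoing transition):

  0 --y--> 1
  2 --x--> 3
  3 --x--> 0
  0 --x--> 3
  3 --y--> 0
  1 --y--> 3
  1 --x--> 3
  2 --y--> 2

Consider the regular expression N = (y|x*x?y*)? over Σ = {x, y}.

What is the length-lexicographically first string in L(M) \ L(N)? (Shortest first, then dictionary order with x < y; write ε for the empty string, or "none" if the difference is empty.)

yxx

The string yxx is accepted by M but not by N.
No shorter string lies in the difference, and yxx is the lexicographically first length-3 string in L(M) \ L(N).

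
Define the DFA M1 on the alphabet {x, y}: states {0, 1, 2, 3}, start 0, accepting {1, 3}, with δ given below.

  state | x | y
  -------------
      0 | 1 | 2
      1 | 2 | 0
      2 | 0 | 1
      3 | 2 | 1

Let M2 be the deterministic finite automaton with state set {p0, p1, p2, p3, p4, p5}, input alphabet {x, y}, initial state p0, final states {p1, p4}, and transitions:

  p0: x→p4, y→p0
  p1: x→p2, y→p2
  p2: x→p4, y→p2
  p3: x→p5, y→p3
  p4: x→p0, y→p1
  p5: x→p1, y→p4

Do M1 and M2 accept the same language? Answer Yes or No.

No

The string yy is accepted by M1 but rejected by M2.
So L(M1) ≠ L(M2).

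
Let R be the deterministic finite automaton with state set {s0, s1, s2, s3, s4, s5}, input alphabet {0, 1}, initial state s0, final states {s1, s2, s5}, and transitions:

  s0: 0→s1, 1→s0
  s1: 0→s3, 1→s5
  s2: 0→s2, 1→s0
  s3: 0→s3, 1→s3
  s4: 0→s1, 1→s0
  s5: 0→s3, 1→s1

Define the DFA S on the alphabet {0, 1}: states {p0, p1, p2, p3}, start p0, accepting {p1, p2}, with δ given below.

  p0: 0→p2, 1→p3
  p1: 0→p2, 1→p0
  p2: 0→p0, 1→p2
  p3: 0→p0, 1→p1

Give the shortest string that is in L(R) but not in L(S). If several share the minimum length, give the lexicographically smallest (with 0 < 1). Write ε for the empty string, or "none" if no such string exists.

10

The string 10 is accepted by R but not by S.
No shorter string lies in the difference, and 10 is the lexicographically first length-2 string in L(R) \ L(S).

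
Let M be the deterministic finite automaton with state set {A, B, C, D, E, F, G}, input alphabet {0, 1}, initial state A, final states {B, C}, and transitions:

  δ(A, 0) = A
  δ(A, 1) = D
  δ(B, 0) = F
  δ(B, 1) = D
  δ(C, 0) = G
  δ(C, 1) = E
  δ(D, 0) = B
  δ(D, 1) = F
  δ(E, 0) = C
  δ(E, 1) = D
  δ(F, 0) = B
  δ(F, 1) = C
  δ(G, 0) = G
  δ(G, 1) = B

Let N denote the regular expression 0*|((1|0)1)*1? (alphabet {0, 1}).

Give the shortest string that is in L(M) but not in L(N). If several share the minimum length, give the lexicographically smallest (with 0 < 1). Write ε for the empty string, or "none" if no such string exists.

10

The string 10 is accepted by M but not by N.
No shorter string lies in the difference, and 10 is the lexicographically first length-2 string in L(M) \ L(N).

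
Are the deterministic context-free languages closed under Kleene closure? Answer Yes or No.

No

L = {c aⁿbⁿ : n≥0} ∪ {cc aⁿb²ⁿ : n≥0} is a DCFL (the number of leading c's fixes which ratio the DPDA checks), but L* is not. Every word of L starts with c, so in a factorisation of the string cc aⁱbʲ (i≥1) into words of L each factor begins at one of the two c's: either the whole string is a single word of L (forcing j = 2i), or it splits as c · (c aⁱbʲ) with c ∈ L (take n = 0) and c aⁱbʲ ∈ L (forcing j = i). Thus L* ∩ cca⁺b* = {cc aⁿbⁿ : n≥1} ∪ {cc aⁿb²ⁿ : n≥1}. A DPDA for L* would give one for this intersection with a regular set, and, started from its configuration after reading cc, one for {aⁿbⁿ : n≥1} ∪ {aⁿb²ⁿ : n≥1}, which no deterministic PDA accepts (a DPDA for it would have a single run on aⁿb²ⁿ, accepting after the prefix aⁿbⁿ and accepting again after n more b's; an ordinary PDA that simulates it on a's and b's and, at any moment when it is accepting, may switch to reading only a fresh letter d while feeding each d to the simulation as a b, would accept aⁱbʲdᵏ (k≥1) exactly when both aⁱbʲ and aⁱbʲ⁺ᵏ are in the language, i.e. its language intersected with the regular set a*b*d⁺ would be exactly {aⁿbⁿdⁿ : n≥1} — impossible, since context-free languages are closed under intersection with regular sets and {aⁿbⁿdⁿ} is not context-free). So L* is not a DCFL.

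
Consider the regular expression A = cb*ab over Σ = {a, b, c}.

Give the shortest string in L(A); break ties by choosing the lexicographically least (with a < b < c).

cab

By inspection of the expression, no string of length less than 3 matches, and cab is the lexicographically first match of length 3.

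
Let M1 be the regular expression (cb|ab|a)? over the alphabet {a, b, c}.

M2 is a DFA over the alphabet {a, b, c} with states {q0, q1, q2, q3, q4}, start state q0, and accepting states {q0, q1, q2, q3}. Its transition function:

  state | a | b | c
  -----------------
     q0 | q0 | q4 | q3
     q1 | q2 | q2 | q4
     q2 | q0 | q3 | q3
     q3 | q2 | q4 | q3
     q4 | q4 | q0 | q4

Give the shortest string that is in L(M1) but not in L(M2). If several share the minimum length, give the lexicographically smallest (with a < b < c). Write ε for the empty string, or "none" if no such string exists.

ab

The string ab is accepted by M1 but not by M2.
No shorter string lies in the difference, and ab is the lexicographically first length-2 string in L(M1) \ L(M2).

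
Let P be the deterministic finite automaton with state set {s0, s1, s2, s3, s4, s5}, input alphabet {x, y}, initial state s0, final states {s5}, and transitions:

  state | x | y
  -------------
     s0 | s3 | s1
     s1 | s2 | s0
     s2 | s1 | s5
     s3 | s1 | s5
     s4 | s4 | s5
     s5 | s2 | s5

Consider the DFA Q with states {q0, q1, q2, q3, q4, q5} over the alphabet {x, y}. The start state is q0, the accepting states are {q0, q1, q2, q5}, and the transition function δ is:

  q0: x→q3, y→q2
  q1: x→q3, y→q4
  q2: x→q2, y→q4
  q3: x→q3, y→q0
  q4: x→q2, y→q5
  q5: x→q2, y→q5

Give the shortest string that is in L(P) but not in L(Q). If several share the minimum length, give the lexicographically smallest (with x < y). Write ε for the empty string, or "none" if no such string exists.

yxy

The string yxy is accepted by P but not by Q.
No shorter string lies in the difference, and yxy is the lexicographically first length-3 string in L(P) \ L(Q).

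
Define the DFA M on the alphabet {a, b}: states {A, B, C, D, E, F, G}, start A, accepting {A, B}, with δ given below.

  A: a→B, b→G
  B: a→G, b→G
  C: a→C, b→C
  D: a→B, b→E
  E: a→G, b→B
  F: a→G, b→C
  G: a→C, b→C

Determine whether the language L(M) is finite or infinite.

finite

The useful states (reachable from A and able to reach an accepting state) are {A, B}.
Restricted to these states the transition graph has no cycle, so every accepting path has bounded length and L is finite.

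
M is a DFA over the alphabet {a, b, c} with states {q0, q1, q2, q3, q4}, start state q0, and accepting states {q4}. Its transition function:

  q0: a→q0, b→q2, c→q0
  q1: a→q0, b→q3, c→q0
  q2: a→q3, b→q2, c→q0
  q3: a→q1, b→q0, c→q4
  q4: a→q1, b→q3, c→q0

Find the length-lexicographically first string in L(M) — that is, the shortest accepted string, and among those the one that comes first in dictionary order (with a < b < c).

A breadth-first search from q0 reaches an accepting state first via the path q0 → q2 → q3 → q4 on input bac.
No string of length < 3 is accepted (BFS exhausts all shorter strings without reaching an accepting state), and bac is the lexicographically least accepting string of length 3.

bac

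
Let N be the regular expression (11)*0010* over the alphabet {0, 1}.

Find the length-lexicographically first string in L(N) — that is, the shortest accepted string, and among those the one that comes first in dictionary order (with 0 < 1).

By inspection of the expression, no string of length less than 3 matches, and 001 is the lexicographically first match of length 3.

001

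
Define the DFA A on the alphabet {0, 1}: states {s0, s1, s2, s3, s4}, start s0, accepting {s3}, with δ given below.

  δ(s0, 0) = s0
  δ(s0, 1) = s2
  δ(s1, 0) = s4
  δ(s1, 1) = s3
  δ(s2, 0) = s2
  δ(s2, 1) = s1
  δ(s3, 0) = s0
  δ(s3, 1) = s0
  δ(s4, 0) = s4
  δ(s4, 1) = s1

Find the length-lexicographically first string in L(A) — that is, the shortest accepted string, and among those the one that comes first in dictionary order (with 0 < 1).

111

A breadth-first search from s0 reaches an accepting state first via the path s0 → s2 → s1 → s3 on input 111.
No string of length < 3 is accepted (BFS exhausts all shorter strings without reaching an accepting state), and 111 is the lexicographically least accepting string of length 3.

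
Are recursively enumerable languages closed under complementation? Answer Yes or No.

If both L and its complement were r.e., running the two recognisers in parallel would decide L, so L would be recursive; but there are r.e. languages that are not recursive (e.g. the halting problem), and their complements are therefore not r.e.

No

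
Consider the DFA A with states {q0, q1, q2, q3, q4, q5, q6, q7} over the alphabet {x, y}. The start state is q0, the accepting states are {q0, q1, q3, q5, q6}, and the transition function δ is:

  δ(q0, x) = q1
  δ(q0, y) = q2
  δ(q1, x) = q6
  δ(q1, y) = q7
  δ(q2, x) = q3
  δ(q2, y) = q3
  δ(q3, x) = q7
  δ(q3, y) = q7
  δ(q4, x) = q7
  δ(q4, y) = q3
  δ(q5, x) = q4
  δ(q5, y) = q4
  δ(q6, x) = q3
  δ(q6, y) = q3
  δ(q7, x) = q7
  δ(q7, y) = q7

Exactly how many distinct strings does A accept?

7

The useful subgraph on states {q0, q1, q2, q3, q6} is acyclic, so L(A) is finite; the longest accepting path visits 4 useful states, giving maximum string length 3.
Counting accepting paths from q0 by length: 1 of length 0, 1 of length 1, 3 of length 2, 2 of length 3. Total 7.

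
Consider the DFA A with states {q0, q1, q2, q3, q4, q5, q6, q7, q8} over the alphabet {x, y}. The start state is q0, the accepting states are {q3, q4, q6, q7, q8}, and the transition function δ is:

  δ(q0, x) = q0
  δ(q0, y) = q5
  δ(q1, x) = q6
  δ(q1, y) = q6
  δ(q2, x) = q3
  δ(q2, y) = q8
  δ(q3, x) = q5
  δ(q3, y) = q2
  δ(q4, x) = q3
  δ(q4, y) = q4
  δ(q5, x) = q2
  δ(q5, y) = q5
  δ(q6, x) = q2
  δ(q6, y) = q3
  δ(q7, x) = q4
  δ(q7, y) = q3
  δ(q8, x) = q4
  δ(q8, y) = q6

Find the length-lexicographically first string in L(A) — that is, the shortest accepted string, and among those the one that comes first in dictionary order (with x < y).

A breadth-first search from q0 reaches an accepting state first via the path q0 → q5 → q2 → q3 on input yxx.
No string of length < 3 is accepted (BFS exhausts all shorter strings without reaching an accepting state), and yxx is the lexicographically least accepting string of length 3.

yxx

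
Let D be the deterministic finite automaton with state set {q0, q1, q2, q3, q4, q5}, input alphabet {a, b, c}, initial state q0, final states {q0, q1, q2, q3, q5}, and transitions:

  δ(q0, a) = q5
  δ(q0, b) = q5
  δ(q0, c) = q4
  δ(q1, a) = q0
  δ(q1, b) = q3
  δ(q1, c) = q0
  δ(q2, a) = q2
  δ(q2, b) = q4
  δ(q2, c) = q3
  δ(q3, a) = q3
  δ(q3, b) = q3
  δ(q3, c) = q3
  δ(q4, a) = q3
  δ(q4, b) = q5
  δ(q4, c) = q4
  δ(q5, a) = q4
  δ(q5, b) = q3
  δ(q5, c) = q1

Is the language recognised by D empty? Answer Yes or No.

The empty string ε is accepted: the run q0 ends in the accepting state q0.
Since at least one string is accepted, L(D) is not empty.

No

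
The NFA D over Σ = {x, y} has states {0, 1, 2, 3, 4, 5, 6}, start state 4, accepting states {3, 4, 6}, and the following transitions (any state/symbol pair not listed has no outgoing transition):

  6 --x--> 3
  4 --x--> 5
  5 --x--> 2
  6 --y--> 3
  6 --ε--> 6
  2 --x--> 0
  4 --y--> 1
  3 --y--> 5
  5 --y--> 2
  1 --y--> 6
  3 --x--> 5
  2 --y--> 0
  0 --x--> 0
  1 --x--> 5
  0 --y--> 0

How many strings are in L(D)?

The useful subgraph on states {1, 3, 4, 6} is acyclic, so L(D) is finite; the longest accepting path visits 4 useful states, giving maximum string length 3.
Counting accepting paths from 4 by length: 1 of length 0, 1 of length 2, 2 of length 3. Total 4.

4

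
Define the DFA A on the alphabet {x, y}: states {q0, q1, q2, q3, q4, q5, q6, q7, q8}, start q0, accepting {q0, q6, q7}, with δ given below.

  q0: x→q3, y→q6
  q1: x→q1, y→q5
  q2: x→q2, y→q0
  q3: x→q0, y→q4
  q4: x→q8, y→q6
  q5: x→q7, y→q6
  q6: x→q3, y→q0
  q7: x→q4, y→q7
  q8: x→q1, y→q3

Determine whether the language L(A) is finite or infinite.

State q0 is reachable from the start and can reach an accepting state, and it lies on the cycle q0 → q3 → q0.
Traversing that cycle any number of times yields accepted strings of unbounded length, so the language is infinite.

infinite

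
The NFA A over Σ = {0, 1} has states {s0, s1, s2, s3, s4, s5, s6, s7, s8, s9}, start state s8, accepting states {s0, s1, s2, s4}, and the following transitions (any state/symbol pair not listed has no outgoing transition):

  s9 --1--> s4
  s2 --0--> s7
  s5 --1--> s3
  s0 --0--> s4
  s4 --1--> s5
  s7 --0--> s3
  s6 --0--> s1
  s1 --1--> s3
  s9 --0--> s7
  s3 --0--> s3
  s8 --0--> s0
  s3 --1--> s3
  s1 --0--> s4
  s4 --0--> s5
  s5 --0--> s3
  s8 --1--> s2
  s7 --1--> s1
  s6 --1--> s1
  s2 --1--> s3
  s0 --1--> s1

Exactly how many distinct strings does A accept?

7

The useful subgraph on states {s0, s1, s2, s4, s7, s8} is acyclic, so L(A) is finite; the longest accepting path visits 5 useful states, giving maximum string length 4.
Counting accepting paths from s8 by length: 2 of length 1, 2 of length 2, 2 of length 3, 1 of length 4. Total 7.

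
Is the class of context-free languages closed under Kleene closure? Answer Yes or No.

Yes

If S₁ is the start symbol of a grammar for L, the grammar with new start symbol S and productions S → S₁S | ε generates L*.
So the context-free languages are closed under Kleene star.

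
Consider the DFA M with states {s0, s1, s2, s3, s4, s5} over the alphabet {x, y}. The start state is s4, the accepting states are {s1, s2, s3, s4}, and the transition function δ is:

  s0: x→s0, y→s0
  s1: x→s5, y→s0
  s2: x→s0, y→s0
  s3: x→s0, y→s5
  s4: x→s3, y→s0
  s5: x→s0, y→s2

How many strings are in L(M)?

3

The useful subgraph on states {s2, s3, s4, s5} is acyclic, so L(M) is finite; the longest accepting path visits 4 useful states, giving maximum string length 3.
Counting accepting paths from s4 by length: 1 of length 0, 1 of length 1, 1 of length 3. Total 3.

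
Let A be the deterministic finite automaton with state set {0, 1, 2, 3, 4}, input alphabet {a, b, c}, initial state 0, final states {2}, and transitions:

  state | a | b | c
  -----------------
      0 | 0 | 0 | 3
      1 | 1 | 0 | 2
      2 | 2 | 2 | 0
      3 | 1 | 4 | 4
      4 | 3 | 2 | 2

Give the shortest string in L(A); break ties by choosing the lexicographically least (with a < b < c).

cac

A breadth-first search from 0 reaches an accepting state first via the path 0 → 3 → 1 → 2 on input cac.
No string of length < 3 is accepted (BFS exhausts all shorter strings without reaching an accepting state), and cac is the lexicographically least accepting string of length 3.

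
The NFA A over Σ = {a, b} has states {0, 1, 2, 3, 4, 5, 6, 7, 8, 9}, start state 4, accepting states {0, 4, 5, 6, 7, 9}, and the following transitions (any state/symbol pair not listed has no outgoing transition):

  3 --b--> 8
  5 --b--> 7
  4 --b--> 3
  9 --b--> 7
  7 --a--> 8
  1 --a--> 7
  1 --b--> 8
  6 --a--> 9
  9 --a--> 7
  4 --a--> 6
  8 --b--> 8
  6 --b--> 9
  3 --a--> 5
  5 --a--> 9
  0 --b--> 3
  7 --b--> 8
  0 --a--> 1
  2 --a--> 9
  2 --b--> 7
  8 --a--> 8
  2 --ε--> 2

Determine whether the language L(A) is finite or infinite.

finite

The useful states (reachable from 4 and able to reach an accepting state) are {3, 4, 5, 6, 7, 9}.
Restricted to these states the transition graph has no cycle, so every accepting path has bounded length and L is finite.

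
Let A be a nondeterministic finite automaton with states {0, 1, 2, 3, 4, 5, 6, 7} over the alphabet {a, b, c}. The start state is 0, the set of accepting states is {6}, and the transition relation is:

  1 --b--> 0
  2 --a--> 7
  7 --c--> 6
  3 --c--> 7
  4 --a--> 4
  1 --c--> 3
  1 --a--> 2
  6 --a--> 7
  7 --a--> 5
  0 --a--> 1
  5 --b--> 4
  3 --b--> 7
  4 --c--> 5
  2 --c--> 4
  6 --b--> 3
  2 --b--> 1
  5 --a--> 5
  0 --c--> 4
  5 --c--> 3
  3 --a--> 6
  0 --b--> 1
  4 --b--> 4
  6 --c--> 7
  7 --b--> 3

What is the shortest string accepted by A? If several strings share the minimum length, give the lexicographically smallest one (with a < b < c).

A breadth-first search from 0 reaches an accepting state first via the path 0 → 1 → 3 → 6 on input aca.
No string of length < 3 is accepted (BFS exhausts all shorter strings without reaching an accepting state), and aca is the lexicographically least accepting string of length 3.

aca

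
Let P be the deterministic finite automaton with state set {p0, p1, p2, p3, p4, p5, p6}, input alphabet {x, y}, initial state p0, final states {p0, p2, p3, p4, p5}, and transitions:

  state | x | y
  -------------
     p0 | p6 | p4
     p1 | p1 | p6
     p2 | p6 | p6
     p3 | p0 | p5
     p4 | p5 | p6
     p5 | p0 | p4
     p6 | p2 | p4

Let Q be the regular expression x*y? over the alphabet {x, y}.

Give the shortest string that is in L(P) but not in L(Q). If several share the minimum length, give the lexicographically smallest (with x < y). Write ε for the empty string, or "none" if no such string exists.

yx

The string yx is accepted by P but not by Q.
No shorter string lies in the difference, and yx is the lexicographically first length-2 string in L(P) \ L(Q).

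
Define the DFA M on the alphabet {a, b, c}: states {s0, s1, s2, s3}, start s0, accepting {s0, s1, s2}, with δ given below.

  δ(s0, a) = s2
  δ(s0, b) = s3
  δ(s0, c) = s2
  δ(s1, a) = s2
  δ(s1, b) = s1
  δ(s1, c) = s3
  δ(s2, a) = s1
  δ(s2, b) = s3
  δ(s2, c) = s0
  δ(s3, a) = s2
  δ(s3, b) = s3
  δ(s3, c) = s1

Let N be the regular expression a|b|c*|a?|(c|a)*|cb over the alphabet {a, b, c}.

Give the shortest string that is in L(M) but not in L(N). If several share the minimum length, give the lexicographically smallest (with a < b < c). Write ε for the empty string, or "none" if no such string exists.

ba

The string ba is accepted by M but not by N.
No shorter string lies in the difference, and ba is the lexicographically first length-2 string in L(M) \ L(N).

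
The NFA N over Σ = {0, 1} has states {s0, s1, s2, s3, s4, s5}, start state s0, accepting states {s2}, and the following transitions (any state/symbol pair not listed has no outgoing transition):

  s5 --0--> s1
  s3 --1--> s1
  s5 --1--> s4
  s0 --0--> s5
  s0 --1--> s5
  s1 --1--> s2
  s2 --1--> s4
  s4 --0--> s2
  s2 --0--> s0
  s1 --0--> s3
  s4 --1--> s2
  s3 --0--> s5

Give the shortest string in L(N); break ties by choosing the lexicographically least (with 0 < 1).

001

A breadth-first search from s0 reaches an accepting state first via the path s0 → s5 → s1 → s2 on input 001.
No string of length < 3 is accepted (BFS exhausts all shorter strings without reaching an accepting state), and 001 is the lexicographically least accepting string of length 3.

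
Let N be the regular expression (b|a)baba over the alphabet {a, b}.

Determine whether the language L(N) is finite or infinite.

finite

The expression contains no Kleene star (every subexpression denotes a finite set), so L(N) is finite.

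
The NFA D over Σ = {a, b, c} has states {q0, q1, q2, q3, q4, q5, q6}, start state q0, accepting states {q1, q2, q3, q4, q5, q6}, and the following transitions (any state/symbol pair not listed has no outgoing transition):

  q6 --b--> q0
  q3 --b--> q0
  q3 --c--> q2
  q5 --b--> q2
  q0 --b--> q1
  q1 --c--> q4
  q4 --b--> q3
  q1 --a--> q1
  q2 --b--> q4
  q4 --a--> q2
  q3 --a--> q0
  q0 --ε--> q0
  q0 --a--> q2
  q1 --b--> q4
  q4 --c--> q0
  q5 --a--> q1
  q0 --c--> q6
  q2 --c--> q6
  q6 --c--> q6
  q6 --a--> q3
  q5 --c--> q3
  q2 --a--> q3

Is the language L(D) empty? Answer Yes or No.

The string a is accepted: the run q0 → q2 ends in the accepting state q2.
Since at least one string is accepted, L(D) is not empty.

No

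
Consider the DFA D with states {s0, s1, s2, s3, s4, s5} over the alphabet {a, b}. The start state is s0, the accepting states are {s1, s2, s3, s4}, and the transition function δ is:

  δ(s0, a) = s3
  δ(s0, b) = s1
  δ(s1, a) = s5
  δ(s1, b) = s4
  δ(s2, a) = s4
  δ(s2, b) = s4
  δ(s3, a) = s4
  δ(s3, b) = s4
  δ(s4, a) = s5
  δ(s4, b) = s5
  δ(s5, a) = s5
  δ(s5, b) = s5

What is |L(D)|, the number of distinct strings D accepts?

5

The useful subgraph on states {s0, s1, s3, s4} is acyclic, so L(D) is finite; the longest accepting path visits 3 useful states, giving maximum string length 2.
Counting accepting paths from s0 by length: 2 of length 1, 3 of length 2. Total 5.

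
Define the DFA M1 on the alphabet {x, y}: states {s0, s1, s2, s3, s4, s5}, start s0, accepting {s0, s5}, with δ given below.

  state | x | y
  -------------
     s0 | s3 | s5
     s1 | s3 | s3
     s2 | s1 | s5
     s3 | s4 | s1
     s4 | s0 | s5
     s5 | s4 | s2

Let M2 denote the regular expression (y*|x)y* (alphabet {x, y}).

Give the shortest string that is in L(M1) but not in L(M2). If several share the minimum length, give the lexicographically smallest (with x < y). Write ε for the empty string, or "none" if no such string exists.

xxx

The string xxx is accepted by M1 but not by M2.
No shorter string lies in the difference, and xxx is the lexicographically first length-3 string in L(M1) \ L(M2).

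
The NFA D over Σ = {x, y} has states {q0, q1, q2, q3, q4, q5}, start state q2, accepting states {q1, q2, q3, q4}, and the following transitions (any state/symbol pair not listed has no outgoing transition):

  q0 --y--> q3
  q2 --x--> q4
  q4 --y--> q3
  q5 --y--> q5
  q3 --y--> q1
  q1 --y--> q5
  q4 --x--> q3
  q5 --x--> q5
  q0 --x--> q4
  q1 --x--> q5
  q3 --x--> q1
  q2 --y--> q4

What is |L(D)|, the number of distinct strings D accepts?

The useful subgraph on states {q1, q2, q3, q4} is acyclic, so L(D) is finite; the longest accepting path visits 4 useful states, giving maximum string length 3.
Counting accepting paths from q2 by length: 1 of length 0, 2 of length 1, 4 of length 2, 8 of length 3. Total 15.

15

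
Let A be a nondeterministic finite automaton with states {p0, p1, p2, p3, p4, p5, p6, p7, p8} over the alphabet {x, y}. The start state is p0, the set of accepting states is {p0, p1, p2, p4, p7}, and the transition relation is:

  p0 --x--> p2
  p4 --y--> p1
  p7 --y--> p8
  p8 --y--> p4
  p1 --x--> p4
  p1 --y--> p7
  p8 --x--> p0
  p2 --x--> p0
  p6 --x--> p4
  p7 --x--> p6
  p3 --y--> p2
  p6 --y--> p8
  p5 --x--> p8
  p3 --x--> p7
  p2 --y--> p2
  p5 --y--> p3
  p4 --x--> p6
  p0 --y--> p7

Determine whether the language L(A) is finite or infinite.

infinite

State p0 is reachable from the start and can reach an accepting state, and it lies on the cycle p0 → p2 → p0.
Traversing that cycle any number of times yields accepted strings of unbounded length, so the language is infinite.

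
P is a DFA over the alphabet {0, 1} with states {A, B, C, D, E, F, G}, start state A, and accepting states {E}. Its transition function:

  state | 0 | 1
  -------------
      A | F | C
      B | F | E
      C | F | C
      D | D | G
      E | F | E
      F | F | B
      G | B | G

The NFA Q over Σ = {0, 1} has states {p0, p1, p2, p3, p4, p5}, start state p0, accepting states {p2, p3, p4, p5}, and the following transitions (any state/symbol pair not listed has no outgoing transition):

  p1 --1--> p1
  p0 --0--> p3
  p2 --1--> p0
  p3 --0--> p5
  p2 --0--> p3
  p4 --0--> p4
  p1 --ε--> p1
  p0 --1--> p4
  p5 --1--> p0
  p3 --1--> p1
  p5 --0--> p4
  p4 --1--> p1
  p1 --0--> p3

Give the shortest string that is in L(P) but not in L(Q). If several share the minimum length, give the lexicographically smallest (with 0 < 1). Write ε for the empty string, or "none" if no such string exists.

The string 011 is accepted by P but not by Q.
No shorter string lies in the difference, and 011 is the lexicographically first length-3 string in L(P) \ L(Q).

011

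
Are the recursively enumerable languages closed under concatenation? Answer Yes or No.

Dovetail over all split points of the input and all step bounds t = 1, 2, …, simulating the recogniser for L₁ on the prefix and the recogniser for L₂ on the suffix for t steps; accept if for some split both accept.
So the recursively enumerable languages are closed under concatenation.

Yes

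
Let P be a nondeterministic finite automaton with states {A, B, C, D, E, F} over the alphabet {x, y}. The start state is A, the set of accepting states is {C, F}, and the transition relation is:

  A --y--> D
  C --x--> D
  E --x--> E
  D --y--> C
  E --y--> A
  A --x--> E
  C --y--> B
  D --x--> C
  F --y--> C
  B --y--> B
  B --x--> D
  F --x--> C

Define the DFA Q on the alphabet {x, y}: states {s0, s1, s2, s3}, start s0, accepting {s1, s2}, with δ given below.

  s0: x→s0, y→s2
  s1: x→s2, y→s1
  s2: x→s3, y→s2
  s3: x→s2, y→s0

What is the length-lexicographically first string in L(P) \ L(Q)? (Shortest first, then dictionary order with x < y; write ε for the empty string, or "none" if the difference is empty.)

yx

The string yx is accepted by P but not by Q.
No shorter string lies in the difference, and yx is the lexicographically first length-2 string in L(P) \ L(Q).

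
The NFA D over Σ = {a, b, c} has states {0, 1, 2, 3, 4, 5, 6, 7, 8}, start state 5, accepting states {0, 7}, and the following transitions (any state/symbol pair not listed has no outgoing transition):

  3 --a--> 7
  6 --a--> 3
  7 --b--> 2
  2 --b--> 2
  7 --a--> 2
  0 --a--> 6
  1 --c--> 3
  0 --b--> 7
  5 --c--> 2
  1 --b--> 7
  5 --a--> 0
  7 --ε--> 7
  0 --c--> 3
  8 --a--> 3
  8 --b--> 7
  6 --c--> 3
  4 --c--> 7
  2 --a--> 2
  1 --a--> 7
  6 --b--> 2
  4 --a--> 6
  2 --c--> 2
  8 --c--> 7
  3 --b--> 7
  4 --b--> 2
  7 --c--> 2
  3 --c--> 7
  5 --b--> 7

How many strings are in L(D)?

12

The useful subgraph on states {0, 3, 5, 6, 7} is acyclic, so L(D) is finite; the longest accepting path visits 5 useful states, giving maximum string length 4.
Counting accepting paths from 5 by length: 2 of length 1, 1 of length 2, 3 of length 3, 6 of length 4. Total 12.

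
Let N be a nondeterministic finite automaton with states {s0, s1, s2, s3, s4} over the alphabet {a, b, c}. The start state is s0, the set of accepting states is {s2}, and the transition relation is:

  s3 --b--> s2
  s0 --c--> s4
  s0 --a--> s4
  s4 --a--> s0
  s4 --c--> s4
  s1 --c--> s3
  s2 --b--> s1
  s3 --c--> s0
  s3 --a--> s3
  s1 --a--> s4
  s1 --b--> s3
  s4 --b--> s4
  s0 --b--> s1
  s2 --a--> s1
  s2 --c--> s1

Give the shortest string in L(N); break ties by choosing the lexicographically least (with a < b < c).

A breadth-first search from s0 reaches an accepting state first via the path s0 → s1 → s3 → s2 on input bbb.
No string of length < 3 is accepted (BFS exhausts all shorter strings without reaching an accepting state), and bbb is the lexicographically least accepting string of length 3.

bbb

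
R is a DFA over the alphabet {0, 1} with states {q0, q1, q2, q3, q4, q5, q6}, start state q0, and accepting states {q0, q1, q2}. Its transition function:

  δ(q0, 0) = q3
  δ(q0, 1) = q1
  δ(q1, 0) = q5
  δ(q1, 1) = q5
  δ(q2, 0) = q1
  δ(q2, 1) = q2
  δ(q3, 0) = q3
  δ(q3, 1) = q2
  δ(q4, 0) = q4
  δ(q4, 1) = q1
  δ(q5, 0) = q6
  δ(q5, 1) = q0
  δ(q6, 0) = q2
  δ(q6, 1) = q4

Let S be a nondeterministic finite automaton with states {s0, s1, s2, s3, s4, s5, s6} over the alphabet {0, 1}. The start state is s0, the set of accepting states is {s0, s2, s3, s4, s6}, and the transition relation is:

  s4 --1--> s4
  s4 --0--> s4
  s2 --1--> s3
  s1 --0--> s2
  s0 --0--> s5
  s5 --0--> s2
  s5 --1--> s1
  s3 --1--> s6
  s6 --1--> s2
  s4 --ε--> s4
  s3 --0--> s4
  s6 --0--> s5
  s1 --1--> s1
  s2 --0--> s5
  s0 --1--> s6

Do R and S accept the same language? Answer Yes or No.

No

The string 01 is accepted by R but rejected by S.
So L(R) ≠ L(S).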